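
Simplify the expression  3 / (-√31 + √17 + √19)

(-15*√31 + 87*√19 + 99*√17 + 6*√10013)/1267

Group as (√17 + √19) - √31; multiply by (√17 + √19) + √31, then rationalise the remaining surd.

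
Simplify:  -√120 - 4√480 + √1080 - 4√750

-32*√30

√120 = 2*√30; 4√480 = 16*√30; √1080 = 6*√30; 4√750 = 20*√30
Combine: (-2 - 16 + 6 - 20)·√30 = -32*√30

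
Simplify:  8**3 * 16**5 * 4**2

8**3 = 2**9; 16**5 = 2**20; 4**2 = 2**4
Combine exponents: 2**33

2**33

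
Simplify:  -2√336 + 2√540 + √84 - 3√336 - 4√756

-42*√21 + 12*√15

2√336 = 8*√21; 2√540 = 12*√15; √84 = 2*√21; 3√336 = 12*√21; 4√756 = 24*√21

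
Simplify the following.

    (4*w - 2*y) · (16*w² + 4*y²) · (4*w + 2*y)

((4*w)+(2*y))((4*w)-(2*y)) = 16*w² - 4*y²; continue pairing.

256*w⁴ - 16*y⁴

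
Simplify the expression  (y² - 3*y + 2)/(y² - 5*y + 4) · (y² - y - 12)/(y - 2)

y + 3

Factor: y² - 3*y + 2 = (y - 1)·(y - 2);  y² - 5*y + 4 = (y - 1)·(y - 4);  y² - y - 12 = (y + 3)·(y - 4)
Cancel the common factors (y - 4), (y - 2), (y - 1).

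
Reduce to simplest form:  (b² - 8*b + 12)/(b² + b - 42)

Factor: b² - 8*b + 12 = (b - 6)·(b - 2);  b² + b - 42 = (b - 6)·(b + 7)
Cancel the common factor (b - 6).

(b - 2)/(b + 7)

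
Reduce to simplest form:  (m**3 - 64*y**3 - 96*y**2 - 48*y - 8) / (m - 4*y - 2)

m**3 - (4*y + 2)**3 = (m - 4*y - 2)(m**2 + 4*m*y + 2*m + 16*y**2 + 16*y + 4).

m**2 + 4*m*y + 2*m + 16*y**2 + 16*y + 4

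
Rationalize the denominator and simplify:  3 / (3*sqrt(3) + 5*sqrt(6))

(-3*sqrt(3) + 5*sqrt(6))/41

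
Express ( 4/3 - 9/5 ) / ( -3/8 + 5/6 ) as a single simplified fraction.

Numerator: 4/3 - 9/5 = -7/15
Denominator: -3/8 + 5/6 = 11/24
Divide: (-7/15) · (24/11) = -56/55

-56/55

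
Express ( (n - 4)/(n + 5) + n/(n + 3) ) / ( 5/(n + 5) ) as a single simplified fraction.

(2*n^2 + 4*n - 12)/(5*n + 15)

Numerator: (n - 4)/(n + 5) + n/(n + 3) = (2*n^2 + 4*n - 12)/(n^2 + 8*n + 15)
Denominator: 5/(n + 5) = 5/(n + 5)
Divide: ((2*n^2 + 4*n - 12)/(n^2 + 8*n + 15)) · (n/5 + 1) = (2*n^2 + 4*n - 12)/(5*n + 15)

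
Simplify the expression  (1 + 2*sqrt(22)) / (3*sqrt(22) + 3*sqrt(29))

(-44 - sqrt(22) + sqrt(29) + 2*sqrt(638))/21

Multiply numerator and denominator by -3*sqrt(29) + 3*sqrt(22).
Denominator becomes -63; numerator becomes -6*sqrt(638) - 3*sqrt(29) + 3*sqrt(22) + 132.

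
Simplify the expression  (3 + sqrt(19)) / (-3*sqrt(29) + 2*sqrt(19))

(-3*sqrt(551) - 9*sqrt(29) - 38 - 6*sqrt(19))/185

Multiply numerator and denominator by 2*sqrt(19) + 3*sqrt(29).
Denominator becomes -185; numerator becomes 6*sqrt(19) + 38 + 9*sqrt(29) + 3*sqrt(551).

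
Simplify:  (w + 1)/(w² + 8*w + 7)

Factor: w² + 8*w + 7 = (w + 1)·(w + 7)
Cancel the common factor (w + 1).

1/(w + 7)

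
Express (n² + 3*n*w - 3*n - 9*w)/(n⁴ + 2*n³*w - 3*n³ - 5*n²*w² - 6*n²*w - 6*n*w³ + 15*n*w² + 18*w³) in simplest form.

-1/(-n² + n*w + 2*w²)

Factor: n² + 3*n*w - 3*n - 9*w = (n + 3*w)·(n - 3);  n⁴ + 2*n³*w - 3*n³ - 5*n²*w² - 6*n²*w - 6*n*w³ + 15*n*w² + 18*w³ = (n + w)·(n - 2*w)·(n + 3*w)·(n - 3)
Cancel the common factors (n + 3*w), (n - 3).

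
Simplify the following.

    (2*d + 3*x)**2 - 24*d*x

(2*d - 3*x)**2

Expand the square and combine the 24*d*x term.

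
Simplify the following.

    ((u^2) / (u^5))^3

u^(-9)

Inside the bracket: (u^-3)
Raise to the power 3: (u^-9)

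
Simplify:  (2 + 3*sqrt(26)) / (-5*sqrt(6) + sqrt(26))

(-15*sqrt(39) - 39 - 5*sqrt(6) - sqrt(26))/62

Multiply numerator and denominator by sqrt(26) + 5*sqrt(6).
Denominator becomes -124; numerator becomes 2*sqrt(26) + 10*sqrt(6) + 78 + 30*sqrt(39).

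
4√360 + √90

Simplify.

27*√10

4√360 = 24*√10; √90 = 3*√10
Combine: (24 + 3)·√10 = 27*√10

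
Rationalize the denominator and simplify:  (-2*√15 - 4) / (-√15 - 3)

Multiply numerator and denominator by -3 + √15.
Denominator becomes -6; numerator becomes -18 + 2*√15.

(-√15 + 9)/3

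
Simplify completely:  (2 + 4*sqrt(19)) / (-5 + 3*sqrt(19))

(13*sqrt(19) + 119)/73

Multiply numerator and denominator by -3*sqrt(19) - 5.
Denominator becomes -146; numerator becomes -238 - 26*sqrt(19).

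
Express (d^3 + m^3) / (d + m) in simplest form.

d^2 - d*m + m^2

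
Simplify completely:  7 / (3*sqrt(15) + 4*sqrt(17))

(-21*sqrt(15) + 28*sqrt(17))/137

Multiply numerator and denominator by -3*sqrt(15) + 4*sqrt(17).
Denominator becomes 137; numerator becomes -21*sqrt(15) + 28*sqrt(17).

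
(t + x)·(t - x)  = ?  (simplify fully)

t² - x²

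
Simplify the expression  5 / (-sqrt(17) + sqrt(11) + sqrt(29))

(-115*sqrt(17) - 5*sqrt(29) + 175*sqrt(11) + 10*sqrt(5423))/747

Group as (sqrt(11) + sqrt(29)) - sqrt(17); multiply by (sqrt(11) + sqrt(29)) + sqrt(17), then rationalise the remaining surd.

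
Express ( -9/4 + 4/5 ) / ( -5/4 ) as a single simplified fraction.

Numerator: -9/4 + 4/5 = -29/20
Denominator: -5/4 = -5/4
Divide: (-29/20) · (-4/5) = 29/25

29/25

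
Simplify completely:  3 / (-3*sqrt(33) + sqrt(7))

(-9*sqrt(33) - 3*sqrt(7))/290

Multiply numerator and denominator by sqrt(7) + 3*sqrt(33).
Denominator becomes -290; numerator becomes 3*sqrt(7) + 9*sqrt(33).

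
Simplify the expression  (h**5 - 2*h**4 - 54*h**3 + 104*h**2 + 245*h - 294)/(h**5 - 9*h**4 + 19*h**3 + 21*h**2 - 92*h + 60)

Factor: h**5 - 2*h**4 - 54*h**3 + 104*h**2 + 245*h - 294 = (h - 3)*(h + 2)*(h + 7)*(h - 1)*(h - 7);  h**5 - 9*h**4 + 19*h**3 + 21*h**2 - 92*h + 60 = (h + 2)*(h - 1)*(h - 2)*(h - 5)*(h - 3)
Cancel the common factors (h - 1), (h - 3), (h + 2).

(h**2 - 49)/(h**2 - 7*h + 10)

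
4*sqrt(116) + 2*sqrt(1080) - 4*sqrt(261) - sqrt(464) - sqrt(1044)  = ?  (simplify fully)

-14*sqrt(29) + 12*sqrt(30)

4*sqrt(116) = 8*sqrt(29); 2*sqrt(1080) = 12*sqrt(30); 4*sqrt(261) = 12*sqrt(29); sqrt(464) = 4*sqrt(29); sqrt(1044) = 6*sqrt(29)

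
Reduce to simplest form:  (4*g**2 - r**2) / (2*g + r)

2*g - r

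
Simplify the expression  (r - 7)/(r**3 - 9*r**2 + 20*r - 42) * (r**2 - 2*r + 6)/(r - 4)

1/(r - 4)

Factor: r**3 - 9*r**2 + 20*r - 42 = (r**2 - 2*r + 6)*(r - 7)
Cancel the common factors (r**2 - 2*r + 6), (r - 7).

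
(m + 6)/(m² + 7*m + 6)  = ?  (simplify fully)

1/(m + 1)

Factor: m² + 7*m + 6 = (m + 1)·(m + 6)
Cancel the common factor (m + 6).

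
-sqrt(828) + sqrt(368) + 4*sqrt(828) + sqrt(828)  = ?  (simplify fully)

28*sqrt(23)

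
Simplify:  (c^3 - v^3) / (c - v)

c^2 + c*v + v^2

Apply the difference-of-cubes factorisation and cancel (c - v).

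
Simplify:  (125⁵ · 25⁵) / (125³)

125⁵ = 5^15; 25⁵ = 5^10; 125³ = 5^9
Combine exponents: 5^16

5^16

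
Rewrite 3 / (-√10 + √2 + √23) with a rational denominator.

(-93*√2 - 12*√115 + 45*√10 + 33*√23)/41

Group as (√2 + √23) - √10; multiply by (√2 + √23) + √10, then rationalise the remaining surd.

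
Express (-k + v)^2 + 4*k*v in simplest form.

Expanding gives k^2 + 2*k*v + v^2, a perfect square.

(k + v)^2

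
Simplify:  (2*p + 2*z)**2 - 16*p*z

4*(p - z)**2

After expansion: 4*p**2 - 8*p*z + 4*z**2 — a perfect-square trinomial.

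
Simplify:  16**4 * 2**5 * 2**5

2**26

16**4 = 2**16; 2**5 = 2**5; 2**5 = 2**5
Combine exponents: 2**26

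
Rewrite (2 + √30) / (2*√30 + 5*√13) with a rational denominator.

(-60 - 4*√30 + 10*√13 + 5*√390)/205

Multiply numerator and denominator by -5*√13 + 2*√30.
Denominator becomes -205; numerator becomes -5*√390 - 10*√13 + 4*√30 + 60.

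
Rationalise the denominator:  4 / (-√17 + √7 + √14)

Group as (√7 + √14) - √17; multiply by (√7 + √14) + √17, then rationalise the remaining surd.

(-2*√17 + 5*√14 + 12*√7 + 7*√34)/47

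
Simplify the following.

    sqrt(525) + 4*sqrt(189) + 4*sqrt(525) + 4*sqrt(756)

61*sqrt(21)

sqrt(525) = 5*sqrt(21); 4*sqrt(189) = 12*sqrt(21); 4*sqrt(525) = 20*sqrt(21); 4*sqrt(756) = 24*sqrt(21)
Combine: (5 + 12 + 20 + 24)·sqrt(21) = 61*sqrt(21)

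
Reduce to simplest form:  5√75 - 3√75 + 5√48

30*√3

5√75 = 25*√3; 3√75 = 15*√3; 5√48 = 20*√3
Combine: (25 - 15 + 20)·√3 = 30*√3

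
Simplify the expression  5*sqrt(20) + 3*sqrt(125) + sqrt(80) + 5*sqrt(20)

39*sqrt(5)

5*sqrt(20) = 10*sqrt(5); 3*sqrt(125) = 15*sqrt(5); sqrt(80) = 4*sqrt(5); 5*sqrt(20) = 10*sqrt(5)
Combine: (10 + 15 + 4 + 10)·sqrt(5) = 39*sqrt(5)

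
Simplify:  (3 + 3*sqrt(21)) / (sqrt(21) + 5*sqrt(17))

Multiply numerator and denominator by -5*sqrt(17) + sqrt(21).
Denominator becomes -404; numerator becomes -15*sqrt(357) - 15*sqrt(17) + 3*sqrt(21) + 63.

(-63 - 3*sqrt(21) + 15*sqrt(17) + 15*sqrt(357))/404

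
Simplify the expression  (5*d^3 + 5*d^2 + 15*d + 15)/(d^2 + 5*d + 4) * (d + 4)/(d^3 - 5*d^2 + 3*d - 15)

5/(d - 5)

Factor: 5*d^3 + 5*d^2 + 15*d + 15 = 5*(d^2 + 3)*(d + 1);  d^2 + 5*d + 4 = (d + 1)*(d + 4);  d^3 - 5*d^2 + 3*d - 15 = (d - 5)*(d^2 + 3)
Cancel the common factors (d^2 + 3), (d + 1), (d + 4).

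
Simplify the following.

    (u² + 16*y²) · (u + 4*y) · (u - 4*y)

u⁴ - 256*y⁴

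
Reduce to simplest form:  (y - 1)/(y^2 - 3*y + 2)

Factor: y^2 - 3*y + 2 = (y - 2)*(y - 1)
Cancel the common factor (y - 1).

1/(y - 2)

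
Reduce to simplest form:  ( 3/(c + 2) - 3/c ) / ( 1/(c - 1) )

(-6*c + 6)/(c^2 + 2*c)

Numerator: 3/(c + 2) - 3/c = -6/(c^2 + 2*c)
Denominator: 1/(c - 1) = 1/(c - 1)
Divide: (-6/(c^2 + 2*c)) · (c - 1) = (-6*c + 6)/(c^2 + 2*c)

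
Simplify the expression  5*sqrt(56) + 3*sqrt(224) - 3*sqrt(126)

13*sqrt(14)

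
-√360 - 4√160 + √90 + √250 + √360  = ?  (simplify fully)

√360 = 6*√10; 4√160 = 16*√10; √90 = 3*√10; √250 = 5*√10; √360 = 6*√10
Combine: (-6 - 16 + 3 + 5 + 6)·√10 = -8*√10

-8*√10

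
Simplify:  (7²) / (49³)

7² = 7^2; 49³ = 7^6
Combine exponents: 7^(-4)

7^(-4)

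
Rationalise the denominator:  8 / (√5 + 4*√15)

(-8*√5 + 32*√15)/235

Multiply numerator and denominator by -√5 + 4*√15.
Denominator becomes 235; numerator becomes -8*√5 + 32*√15.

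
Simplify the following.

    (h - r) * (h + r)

(h+r)(h-r) = h^2 - r^2.

h^2 - r^2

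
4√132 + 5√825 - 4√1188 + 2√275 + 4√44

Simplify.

9*√33 + 18*√11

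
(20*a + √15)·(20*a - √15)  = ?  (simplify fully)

Difference of squares with P = 20*a, Q = √15.

400*a² - 15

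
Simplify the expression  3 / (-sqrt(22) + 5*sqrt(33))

Multiply numerator and denominator by sqrt(22) + 5*sqrt(33).
Denominator becomes 803; numerator becomes 3*sqrt(22) + 15*sqrt(33).

(3*sqrt(22) + 15*sqrt(33))/803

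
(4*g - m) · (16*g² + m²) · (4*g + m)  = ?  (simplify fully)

256*g⁴ - m⁴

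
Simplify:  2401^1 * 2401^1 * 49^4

2401^1 = 7^4; 2401^1 = 7^4; 49^4 = 7^8
Combine exponents: 7^16

7^16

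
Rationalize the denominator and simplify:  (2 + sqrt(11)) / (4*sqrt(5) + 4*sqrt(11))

(-sqrt(55) - 2*sqrt(5) + 2*sqrt(11) + 11)/24

Multiply numerator and denominator by -4*sqrt(5) + 4*sqrt(11).
Denominator becomes 96; numerator becomes -4*sqrt(55) - 8*sqrt(5) + 8*sqrt(11) + 44.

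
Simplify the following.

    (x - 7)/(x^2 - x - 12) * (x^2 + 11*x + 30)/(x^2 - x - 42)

(x + 5)/(x^2 - x - 12)

Factor: x^2 - x - 12 = (x - 4)*(x + 3);  x^2 + 11*x + 30 = (x + 5)*(x + 6);  x^2 - x - 42 = (x - 7)*(x + 6)
Cancel the common factors (x + 6), (x - 7).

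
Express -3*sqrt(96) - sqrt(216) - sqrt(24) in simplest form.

-20*sqrt(6)

3*sqrt(96) = 12*sqrt(6); sqrt(216) = 6*sqrt(6); sqrt(24) = 2*sqrt(6)
Combine: (-12 - 6 - 2)·sqrt(6) = -20*sqrt(6)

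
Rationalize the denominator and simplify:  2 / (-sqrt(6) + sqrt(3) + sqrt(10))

Group as (sqrt(3) + sqrt(10)) - sqrt(6); multiply by (sqrt(3) + sqrt(10)) + sqrt(6), then rationalise the remaining surd.

(-14*sqrt(6) - 2*sqrt(10) + 26*sqrt(3) + 24*sqrt(5))/71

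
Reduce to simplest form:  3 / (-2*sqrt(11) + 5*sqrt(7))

(6*sqrt(11) + 15*sqrt(7))/131

Multiply numerator and denominator by 2*sqrt(11) + 5*sqrt(7).
Denominator becomes 131; numerator becomes 6*sqrt(11) + 15*sqrt(7).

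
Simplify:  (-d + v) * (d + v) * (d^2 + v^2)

(v+d)(v-d) = -d^2 + v^2; continue pairing.

-d^4 + v^4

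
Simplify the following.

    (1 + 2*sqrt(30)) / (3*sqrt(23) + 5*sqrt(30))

(-6*sqrt(690) - 3*sqrt(23) + 5*sqrt(30) + 300)/543

Multiply numerator and denominator by -3*sqrt(23) + 5*sqrt(30).
Denominator becomes 543; numerator becomes -6*sqrt(690) - 3*sqrt(23) + 5*sqrt(30) + 300.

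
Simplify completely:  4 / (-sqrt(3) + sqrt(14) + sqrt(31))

Group as (sqrt(14) + sqrt(31)) - sqrt(3); multiply by (sqrt(14) + sqrt(31)) + sqrt(3), then rationalise the remaining surd.

(-20*sqrt(14) - 2*sqrt(1302) + 42*sqrt(3) + 14*sqrt(31))/7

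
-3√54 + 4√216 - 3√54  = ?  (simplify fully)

3√54 = 9*√6; 4√216 = 24*√6; 3√54 = 9*√6
Combine: (-9 + 24 - 9)·√6 = 6*√6

6*√6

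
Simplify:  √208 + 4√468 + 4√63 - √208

√208 = 4*√13; 4√468 = 24*√13; 4√63 = 12*√7; √208 = 4*√13

12*√7 + 24*√13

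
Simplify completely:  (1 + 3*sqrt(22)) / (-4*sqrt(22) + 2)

Multiply numerator and denominator by 2 + 4*sqrt(22).
Denominator becomes -348; numerator becomes 10*sqrt(22) + 266.

(-133 - 5*sqrt(22))/174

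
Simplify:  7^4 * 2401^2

7^4 = 7^4; 2401^2 = 7^8
Combine exponents: 7^12

7^12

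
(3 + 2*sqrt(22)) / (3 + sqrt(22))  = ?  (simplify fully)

Multiply numerator and denominator by -sqrt(22) + 3.
Denominator becomes -13; numerator becomes -35 + 3*sqrt(22).

(-3*sqrt(22) + 35)/13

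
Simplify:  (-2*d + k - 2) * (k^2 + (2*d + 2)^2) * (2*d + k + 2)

-16*d^4 - 64*d^3 - 96*d^2 - 64*d + k^4 - 16

Pair the conjugate factors: (k+(2*d + 2))(k-(2*d + 2)) = -4*d^2 - 8*d + k^2 - 4, then repeat with the next factor.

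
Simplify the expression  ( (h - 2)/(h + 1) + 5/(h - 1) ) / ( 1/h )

(h^3 + 2*h^2 + 7*h)/(h^2 - 1)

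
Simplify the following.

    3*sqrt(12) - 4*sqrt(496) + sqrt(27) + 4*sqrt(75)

3*sqrt(12) = 6*sqrt(3); 4*sqrt(496) = 16*sqrt(31); sqrt(27) = 3*sqrt(3); 4*sqrt(75) = 20*sqrt(3)

-16*sqrt(31) + 29*sqrt(3)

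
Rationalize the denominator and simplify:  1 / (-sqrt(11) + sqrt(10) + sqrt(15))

(-7*sqrt(11) + 3*sqrt(15) + 8*sqrt(10) + 5*sqrt(66))/202

Group as (sqrt(10) + sqrt(15)) - sqrt(11); multiply by (sqrt(10) + sqrt(15)) + sqrt(11), then rationalise the remaining surd.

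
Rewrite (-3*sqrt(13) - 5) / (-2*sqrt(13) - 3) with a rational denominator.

Multiply numerator and denominator by -3 + 2*sqrt(13).
Denominator becomes -43; numerator becomes -63 - sqrt(13).

(sqrt(13) + 63)/43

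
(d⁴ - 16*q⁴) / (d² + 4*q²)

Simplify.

d² - 4*q²

d⁴ - 16*q⁴ factors as -(-d + 2*q)*(d + 2*q)*(d² + 4*q²).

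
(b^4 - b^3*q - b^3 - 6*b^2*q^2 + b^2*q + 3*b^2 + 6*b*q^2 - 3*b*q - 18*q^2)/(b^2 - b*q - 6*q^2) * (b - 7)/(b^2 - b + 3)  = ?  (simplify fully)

Factor: b^4 - b^3*q - b^3 - 6*b^2*q^2 + b^2*q + 3*b^2 + 6*b*q^2 - 3*b*q - 18*q^2 = (b^2 - b + 3)*(b - 3*q)*(b + 2*q);  b^2 - b*q - 6*q^2 = (b - 3*q)*(b + 2*q)
Cancel the common factors (b^2 - b + 3), (b + 2*q), (b - 3*q).

b - 7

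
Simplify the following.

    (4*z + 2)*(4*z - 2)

16*z^2 - 4

(4*z)^2 - (2)^2 = 16*z^2 - 4.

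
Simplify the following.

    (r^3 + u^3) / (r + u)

r^2 - r*u + u^2

Apply the sum-of-cubes factorisation and cancel (r + u).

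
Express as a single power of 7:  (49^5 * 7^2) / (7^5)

7^7

49^5 = 7^10; 7^2 = 7^2; 7^5 = 7^5
Combine exponents: 7^7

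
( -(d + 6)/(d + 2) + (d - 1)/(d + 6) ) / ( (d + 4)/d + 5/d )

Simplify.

Numerator: -(d + 6)/(d + 2) + (d - 1)/(d + 6) = (-11*d - 38)/(d^2 + 8*d + 12)
Denominator: (d + 4)/d + 5/d = (d + 9)/d
Divide: ((-11*d - 38)/(d^2 + 8*d + 12)) · (d/(d + 9)) = (-11*d^2 - 38*d)/(d^3 + 17*d^2 + 84*d + 108)

(-11*d^2 - 38*d)/(d^3 + 17*d^2 + 84*d + 108)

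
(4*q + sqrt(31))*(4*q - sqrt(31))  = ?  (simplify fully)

Product of conjugates: (P+Q)(P-Q) = P**2 - Q**2.

16*q**2 - 31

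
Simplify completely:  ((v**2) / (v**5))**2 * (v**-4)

v**(-10)

Inside the bracket: (v**-3)
Raise to the power 2: (v**-6)
Multiply by (v**-4): add exponents.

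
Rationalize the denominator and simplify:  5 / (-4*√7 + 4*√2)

(-√7 - √2)/4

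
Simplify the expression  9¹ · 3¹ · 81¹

9¹ = 3^2; 3¹ = 3^1; 81¹ = 3^4
Combine exponents: 3^7

3^7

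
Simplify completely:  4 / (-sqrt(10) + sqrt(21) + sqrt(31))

(-21*sqrt(10) + 10*sqrt(21) + sqrt(6510))/105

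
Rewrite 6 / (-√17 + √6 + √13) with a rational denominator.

(-3*√17 + 15*√13 + 36*√6 + 3*√1326)/77

Group as (√6 + √13) - √17; multiply by (√6 + √13) + √17, then rationalise the remaining surd.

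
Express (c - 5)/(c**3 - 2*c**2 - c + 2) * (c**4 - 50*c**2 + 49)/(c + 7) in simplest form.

Factor: c**3 - 2*c**2 - c + 2 = (c - 2)*(c + 1)*(c - 1);  c**4 - 50*c**2 + 49 = (c + 1)*(c - 1)*(c - 7)*(c + 7)
Cancel the common factors (c + 7), (c + 1), (c - 1).

(c**2 - 12*c + 35)/(c - 2)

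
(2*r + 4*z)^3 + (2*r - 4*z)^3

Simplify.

16*r*(r^2 + 12*z^2)

Binomially expand both and collect terms in (2*r), (4*z).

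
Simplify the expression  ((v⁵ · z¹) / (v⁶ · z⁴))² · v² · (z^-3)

z^(-9)

Inside the bracket: (v^-1) · (z^-3)
Raise to the power 2: (v^-2) · (z^-6)
Multiply by v² · (z^-3): add exponents.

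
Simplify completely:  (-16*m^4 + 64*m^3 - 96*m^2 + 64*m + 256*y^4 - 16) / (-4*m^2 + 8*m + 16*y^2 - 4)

4*m^2 - 8*m + 16*y^2 + 4

Difference of fourth powers: factor out (16*y^2 - (2*m - 2)^2).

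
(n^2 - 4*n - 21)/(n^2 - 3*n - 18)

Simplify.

(n - 7)/(n - 6)

Factor: n^2 - 4*n - 21 = (n - 7)*(n + 3);  n^2 - 3*n - 18 = (n + 3)*(n - 6)
Cancel the common factor (n + 3).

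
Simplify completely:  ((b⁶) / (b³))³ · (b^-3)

b⁶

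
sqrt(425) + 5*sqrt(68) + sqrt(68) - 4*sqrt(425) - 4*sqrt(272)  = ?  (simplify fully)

sqrt(425) = 5*sqrt(17); 5*sqrt(68) = 10*sqrt(17); sqrt(68) = 2*sqrt(17); 4*sqrt(425) = 20*sqrt(17); 4*sqrt(272) = 16*sqrt(17)
Combine: (5 + 10 + 2 - 20 - 16)·sqrt(17) = -19*sqrt(17)

-19*sqrt(17)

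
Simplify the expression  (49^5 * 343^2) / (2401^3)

7^4

49^5 = 7^10; 343^2 = 7^6; 2401^3 = 7^12
Combine exponents: 7^4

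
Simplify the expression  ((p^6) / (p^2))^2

p^8

Inside the bracket: p^4
Raise to the power 2: p^8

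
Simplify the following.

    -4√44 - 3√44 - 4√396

4√44 = 8*√11; 3√44 = 6*√11; 4√396 = 24*√11
Combine: (-8 - 6 - 24)·√11 = -38*√11

-38*√11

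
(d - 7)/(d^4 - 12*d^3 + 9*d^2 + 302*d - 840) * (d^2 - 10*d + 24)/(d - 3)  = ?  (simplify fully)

1/(d^2 + 2*d - 15)

Factor: d^4 - 12*d^3 + 9*d^2 + 302*d - 840 = (d - 7)*(d - 4)*(d - 6)*(d + 5);  d^2 - 10*d + 24 = (d - 6)*(d - 4)
Cancel the common factors (d - 6), (d - 4), (d - 7).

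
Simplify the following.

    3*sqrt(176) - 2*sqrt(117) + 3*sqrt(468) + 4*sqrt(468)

12*sqrt(11) + 36*sqrt(13)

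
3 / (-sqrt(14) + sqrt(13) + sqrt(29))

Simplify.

(-42*sqrt(14) - 3*sqrt(29) + 45*sqrt(13) + 3*sqrt(5278))/362

Group as (sqrt(13) + sqrt(29)) - sqrt(14); multiply by (sqrt(13) + sqrt(29)) + sqrt(14), then rationalise the remaining surd.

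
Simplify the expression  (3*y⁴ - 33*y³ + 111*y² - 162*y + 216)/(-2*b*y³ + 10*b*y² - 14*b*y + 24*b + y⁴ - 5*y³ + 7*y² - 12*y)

(3*y - 18)/(-2*b + y)

Factor: 3*y⁴ - 33*y³ + 111*y² - 162*y + 216 = 3·(y - 6)·(y - 4)·(y² - y + 3);  -2*b*y³ + 10*b*y² - 14*b*y + 24*b + y⁴ - 5*y³ + 7*y² - 12*y = (y - 4)·(-2*b + y)·(y² - y + 3)
Cancel the common factors (y² - y + 3), (y - 4).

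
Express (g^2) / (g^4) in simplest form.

Quotient: (g^-2)

g^(-2)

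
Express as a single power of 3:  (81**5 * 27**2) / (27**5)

81**5 = 3**20; 27**2 = 3**6; 27**5 = 3**15
Combine exponents: 3**11

3**11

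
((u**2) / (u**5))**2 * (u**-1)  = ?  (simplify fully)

u**(-7)

Inside the bracket: (u**-3)
Raise to the power 2: (u**-6)
Multiply by (u**-1): add exponents.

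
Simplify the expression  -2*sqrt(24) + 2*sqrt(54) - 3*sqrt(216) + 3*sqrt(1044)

-16*sqrt(6) + 18*sqrt(29)

2*sqrt(24) = 4*sqrt(6); 2*sqrt(54) = 6*sqrt(6); 3*sqrt(216) = 18*sqrt(6); 3*sqrt(1044) = 18*sqrt(29)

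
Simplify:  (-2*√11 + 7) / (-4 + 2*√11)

Multiply numerator and denominator by -2*√11 - 4.
Denominator becomes -28; numerator becomes -6*√11 + 16.

(-8 + 3*√11)/14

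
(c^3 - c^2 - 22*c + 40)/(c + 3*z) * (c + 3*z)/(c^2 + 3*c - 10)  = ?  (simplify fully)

c - 4

Factor: c^3 - c^2 - 22*c + 40 = (c - 2)*(c + 5)*(c - 4);  c^2 + 3*c - 10 = (c + 5)*(c - 2)
Cancel the common factors (c + 5), (c - 2), (c + 3*z).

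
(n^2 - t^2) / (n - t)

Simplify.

Factor n^2 - t^2 and cancel (n - t).

n + t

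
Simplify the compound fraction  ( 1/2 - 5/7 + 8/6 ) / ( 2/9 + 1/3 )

Numerator: 1/2 - 5/7 + 8/6 = 47/42
Denominator: 2/9 + 1/3 = 5/9
Divide: (47/42) · (9/5) = 141/70

141/70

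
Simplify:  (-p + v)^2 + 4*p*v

Expand the square and combine the 4*p*v term.

(p + v)^2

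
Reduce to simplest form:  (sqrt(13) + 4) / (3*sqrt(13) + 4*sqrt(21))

(-12*sqrt(13) - 39 + 4*sqrt(273) + 16*sqrt(21))/219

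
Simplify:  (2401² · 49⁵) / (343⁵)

2401² = 7^8; 49⁵ = 7^10; 343⁵ = 7^15
Combine exponents: 7^3

7^3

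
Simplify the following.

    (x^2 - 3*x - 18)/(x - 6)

Factor: x^2 - 3*x - 18 = (x - 6)*(x + 3)
Cancel the common factor (x - 6).

x + 3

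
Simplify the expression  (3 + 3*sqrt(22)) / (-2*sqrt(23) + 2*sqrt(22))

Multiply numerator and denominator by 2*sqrt(22) + 2*sqrt(23).
Denominator becomes -4; numerator becomes 6*sqrt(22) + 6*sqrt(23) + 132 + 6*sqrt(506).

(-3*sqrt(506) - 66 - 3*sqrt(23) - 3*sqrt(22))/2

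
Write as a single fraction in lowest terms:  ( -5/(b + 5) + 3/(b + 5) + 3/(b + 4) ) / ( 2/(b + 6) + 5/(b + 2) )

(b³ + 15*b² + 68*b + 84)/(7*b³ + 97*b² + 446*b + 680)

Numerator: -5/(b + 5) + 3/(b + 5) + 3/(b + 4) = (b + 7)/(b² + 9*b + 20)
Denominator: 2/(b + 6) + 5/(b + 2) = (7*b + 34)/(b² + 8*b + 12)
Divide: ((b + 7)/(b² + 9*b + 20)) · ((b² + 8*b + 12)/(7*b + 34)) = (b³ + 15*b² + 68*b + 84)/(7*b³ + 97*b² + 446*b + 680)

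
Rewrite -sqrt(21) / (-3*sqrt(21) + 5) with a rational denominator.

Multiply numerator and denominator by 5 + 3*sqrt(21).
Denominator becomes -164; numerator becomes -63 - 5*sqrt(21).

(5*sqrt(21) + 63)/164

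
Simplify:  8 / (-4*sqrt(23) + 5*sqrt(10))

Multiply numerator and denominator by 5*sqrt(10) + 4*sqrt(23).
Denominator becomes -118; numerator becomes 40*sqrt(10) + 32*sqrt(23).

(-16*sqrt(23) - 20*sqrt(10))/59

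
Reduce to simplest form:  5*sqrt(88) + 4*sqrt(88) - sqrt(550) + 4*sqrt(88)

21*sqrt(22)

5*sqrt(88) = 10*sqrt(22); 4*sqrt(88) = 8*sqrt(22); sqrt(550) = 5*sqrt(22); 4*sqrt(88) = 8*sqrt(22)
Combine: (10 + 8 - 5 + 8)·sqrt(22) = 21*sqrt(22)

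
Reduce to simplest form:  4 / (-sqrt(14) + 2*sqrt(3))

-2*sqrt(14) - 4*sqrt(3)

Multiply numerator and denominator by 2*sqrt(3) + sqrt(14).
Denominator becomes -2; numerator becomes 8*sqrt(3) + 4*sqrt(14).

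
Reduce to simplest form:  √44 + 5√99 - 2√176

√44 = 2*√11; 5√99 = 15*√11; 2√176 = 8*√11
Combine: (2 + 15 - 8)·√11 = 9*√11

9*√11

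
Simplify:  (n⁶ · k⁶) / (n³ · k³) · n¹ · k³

k⁶*n⁴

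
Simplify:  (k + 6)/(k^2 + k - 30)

1/(k - 5)

Factor: k^2 + k - 30 = (k + 6)*(k - 5)
Cancel the common factor (k + 6).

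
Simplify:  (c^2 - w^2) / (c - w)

c + w

Difference of squares: factor out (c - w).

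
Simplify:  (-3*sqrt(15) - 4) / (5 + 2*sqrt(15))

(-10 + sqrt(15))/5

Multiply numerator and denominator by -2*sqrt(15) + 5.
Denominator becomes -35; numerator becomes -7*sqrt(15) + 70.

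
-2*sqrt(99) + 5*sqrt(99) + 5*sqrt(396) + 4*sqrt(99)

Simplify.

2*sqrt(99) = 6*sqrt(11); 5*sqrt(99) = 15*sqrt(11); 5*sqrt(396) = 30*sqrt(11); 4*sqrt(99) = 12*sqrt(11)
Combine: (-6 + 15 + 30 + 12)·sqrt(11) = 51*sqrt(11)

51*sqrt(11)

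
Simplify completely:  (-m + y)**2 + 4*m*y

Expand the square and combine the 4*m*y term.

(m + y)**2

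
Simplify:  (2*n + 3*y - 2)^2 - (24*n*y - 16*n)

(2*n - 3*y + 2)^2

Expand the square and combine the (24*n*y - 16*n) term.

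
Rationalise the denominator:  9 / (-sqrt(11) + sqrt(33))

Multiply numerator and denominator by sqrt(11) + sqrt(33).
Denominator becomes 22; numerator becomes 9*sqrt(11) + 9*sqrt(33).

(9*sqrt(11) + 9*sqrt(33))/22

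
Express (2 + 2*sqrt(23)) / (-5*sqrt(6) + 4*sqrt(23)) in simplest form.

Multiply numerator and denominator by 5*sqrt(6) + 4*sqrt(23).
Denominator becomes 218; numerator becomes 10*sqrt(6) + 8*sqrt(23) + 10*sqrt(138) + 184.

(5*sqrt(6) + 4*sqrt(23) + 5*sqrt(138) + 92)/109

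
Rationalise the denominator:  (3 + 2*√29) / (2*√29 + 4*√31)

(-58 - 3*√29 + 6*√31 + 4*√899)/190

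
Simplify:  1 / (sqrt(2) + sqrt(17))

Multiply numerator and denominator by -sqrt(2) + sqrt(17).
Denominator becomes 15; numerator becomes -sqrt(2) + sqrt(17).

(-sqrt(2) + sqrt(17))/15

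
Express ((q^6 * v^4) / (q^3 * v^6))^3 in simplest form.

q^9/v^6

Inside the bracket: q^3 * (v^-2)
Raise to the power 3: q^9 * (v^-6)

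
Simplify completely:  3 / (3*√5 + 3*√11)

Multiply numerator and denominator by -3*√11 + 3*√5.
Denominator becomes -54; numerator becomes -9*√11 + 9*√5.

(-√5 + √11)/6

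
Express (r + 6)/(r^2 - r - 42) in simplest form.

1/(r - 7)

Factor: r^2 - r - 42 = (r + 6)*(r - 7)
Cancel the common factor (r + 6).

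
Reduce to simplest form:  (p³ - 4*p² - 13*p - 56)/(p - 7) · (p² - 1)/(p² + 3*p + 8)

Factor: p³ - 4*p² - 13*p - 56 = (p² + 3*p + 8)·(p - 7);  p² - 1 = (p + 1)·(p - 1)
Cancel the common factors (p² + 3*p + 8), (p - 7).

p² - 1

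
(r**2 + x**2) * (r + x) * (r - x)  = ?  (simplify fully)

(r+x)(r-x) = r**2 - x**2; continue pairing.

r**4 - x**4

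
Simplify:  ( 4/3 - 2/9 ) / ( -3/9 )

Numerator: 4/3 - 2/9 = 10/9
Denominator: -3/9 = -1/3
Divide: (10/9) · (-3) = -10/3

-10/3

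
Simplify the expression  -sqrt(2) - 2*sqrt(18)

-7*sqrt(2)

sqrt(2) = sqrt(2); 2*sqrt(18) = 6*sqrt(2)
Combine: (-1 - 6)·sqrt(2) = -7*sqrt(2)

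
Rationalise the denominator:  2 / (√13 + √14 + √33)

(-√6006 - 3*√33 + 16*√14 + 17*√13)/173

Group as (√14 + √33) + √13; multiply by (√14 + √33) - √13, then rationalise the remaining surd.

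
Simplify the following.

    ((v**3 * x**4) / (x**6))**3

Inside the bracket: v**3 * (x**-2)
Raise to the power 3: v**9 * (x**-6)

v**9/x**6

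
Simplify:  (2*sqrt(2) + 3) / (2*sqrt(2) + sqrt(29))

Multiply numerator and denominator by -sqrt(29) + 2*sqrt(2).
Denominator becomes -21; numerator becomes -3*sqrt(29) - 2*sqrt(58) + 8 + 6*sqrt(2).

(-6*sqrt(2) - 8 + 2*sqrt(58) + 3*sqrt(29))/21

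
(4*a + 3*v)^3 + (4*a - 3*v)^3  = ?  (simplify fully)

Write as f((4*a),(3*v)) + f((4*a),-(3*v)) and expand.

128*a^3 + 216*a*v^2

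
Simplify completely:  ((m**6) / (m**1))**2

Inside the bracket: m**5
Raise to the power 2: m**10

m**10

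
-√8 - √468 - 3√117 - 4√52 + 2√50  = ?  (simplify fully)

-23*√13 + 8*√2

√8 = 2*√2; √468 = 6*√13; 3√117 = 9*√13; 4√52 = 8*√13; 2√50 = 10*√2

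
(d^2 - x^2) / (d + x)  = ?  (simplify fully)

d^2 - x^2 factors as -(-d + x)*(d + x).

d - x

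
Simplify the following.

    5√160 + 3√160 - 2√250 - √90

5√160 = 20*√10; 3√160 = 12*√10; 2√250 = 10*√10; √90 = 3*√10
Combine: (20 + 12 - 10 - 3)·√10 = 19*√10

19*√10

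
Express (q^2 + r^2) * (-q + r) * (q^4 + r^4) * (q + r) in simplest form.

(r+q)(r-q) = -q^2 + r^2; continue pairing.

-q^8 + r^8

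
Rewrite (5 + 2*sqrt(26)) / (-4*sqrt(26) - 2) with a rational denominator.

(-99 - 8*sqrt(26))/206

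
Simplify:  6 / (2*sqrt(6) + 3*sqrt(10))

(-2*sqrt(6) + 3*sqrt(10))/11

Multiply numerator and denominator by -3*sqrt(10) + 2*sqrt(6).
Denominator becomes -66; numerator becomes -18*sqrt(10) + 12*sqrt(6).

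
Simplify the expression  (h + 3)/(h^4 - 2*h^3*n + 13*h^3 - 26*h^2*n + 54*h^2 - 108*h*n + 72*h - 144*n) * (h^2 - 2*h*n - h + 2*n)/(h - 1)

Factor: h^4 - 2*h^3*n + 13*h^3 - 26*h^2*n + 54*h^2 - 108*h*n + 72*h - 144*n = (h + 4)*(h - 2*n)*(h + 6)*(h + 3);  h^2 - 2*h*n - h + 2*n = (h - 1)*(h - 2*n)
Cancel the common factors (h + 3), (h - 2*n), (h - 1).

1/(h^2 + 10*h + 24)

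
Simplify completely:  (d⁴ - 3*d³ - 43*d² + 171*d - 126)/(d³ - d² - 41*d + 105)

(d² - 7*d + 6)/(d - 5)

Factor: d⁴ - 3*d³ - 43*d² + 171*d - 126 = (d + 7)·(d - 6)·(d - 1)·(d - 3);  d³ - d² - 41*d + 105 = (d - 3)·(d + 7)·(d - 5)
Cancel the common factors (d - 3), (d + 7).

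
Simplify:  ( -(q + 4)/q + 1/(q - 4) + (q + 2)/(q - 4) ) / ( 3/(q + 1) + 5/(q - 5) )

Numerator: -(q + 4)/q + 1/(q - 4) + (q + 2)/(q - 4) = (3*q + 16)/(q² - 4*q)
Denominator: 3/(q + 1) + 5/(q - 5) = (8*q - 10)/(q² - 4*q - 5)
Divide: ((3*q + 16)/(q² - 4*q)) · ((q² - 4*q - 5)/(8*q - 10)) = (3*q³ + 4*q² - 79*q - 80)/(8*q³ - 42*q² + 40*q)

(3*q³ + 4*q² - 79*q - 80)/(8*q³ - 42*q² + 40*q)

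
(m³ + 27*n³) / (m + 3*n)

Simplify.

Apply the sum-of-cubes factorisation and cancel (m + 3*n).

m² - 3*m*n + 9*n²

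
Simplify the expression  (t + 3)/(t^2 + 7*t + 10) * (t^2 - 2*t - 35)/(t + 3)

(t - 7)/(t + 2)

Factor: t^2 + 7*t + 10 = (t + 5)*(t + 2);  t^2 - 2*t - 35 = (t - 7)*(t + 5)
Cancel the common factors (t + 3), (t + 5).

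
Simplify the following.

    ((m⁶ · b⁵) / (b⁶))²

Inside the bracket: m⁶ · (b^-1)
Raise to the power 2: m^12 · (b^-2)

m^12/b²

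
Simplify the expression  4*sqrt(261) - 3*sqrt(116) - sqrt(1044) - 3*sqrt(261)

-9*sqrt(29)

4*sqrt(261) = 12*sqrt(29); 3*sqrt(116) = 6*sqrt(29); sqrt(1044) = 6*sqrt(29); 3*sqrt(261) = 9*sqrt(29)
Combine: (12 - 6 - 6 - 9)·sqrt(29) = -9*sqrt(29)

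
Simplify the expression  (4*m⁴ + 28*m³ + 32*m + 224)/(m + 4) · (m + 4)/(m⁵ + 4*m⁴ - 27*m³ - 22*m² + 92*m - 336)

(4*m + 8)/(m² - m - 12)

Factor: 4*m⁴ + 28*m³ + 32*m + 224 = 4·(m² - 2*m + 4)·(m + 2)·(m + 7);  m⁵ + 4*m⁴ - 27*m³ - 22*m² + 92*m - 336 = (m + 7)·(m² - 2*m + 4)·(m + 3)·(m - 4)
Cancel the common factors (m² - 2*m + 4), (m + 4), (m + 7).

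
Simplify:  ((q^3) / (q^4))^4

q^(-4)

Inside the bracket: (q^-1)
Raise to the power 4: (q^-4)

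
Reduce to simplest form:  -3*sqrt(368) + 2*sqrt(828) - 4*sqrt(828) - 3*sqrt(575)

3*sqrt(368) = 12*sqrt(23); 2*sqrt(828) = 12*sqrt(23); 4*sqrt(828) = 24*sqrt(23); 3*sqrt(575) = 15*sqrt(23)
Combine: (-12 + 12 - 24 - 15)·sqrt(23) = -39*sqrt(23)

-39*sqrt(23)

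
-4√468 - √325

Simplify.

-29*√13

4√468 = 24*√13; √325 = 5*√13
Combine: (-24 - 5)·√13 = -29*√13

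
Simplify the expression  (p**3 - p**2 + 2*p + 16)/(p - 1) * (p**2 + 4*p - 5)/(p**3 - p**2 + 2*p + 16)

Factor: p**3 - p**2 + 2*p + 16 = (p**2 - 3*p + 8)*(p + 2);  p**2 + 4*p - 5 = (p - 1)*(p + 5);  p**3 - p**2 + 2*p + 16 = (p + 2)*(p**2 - 3*p + 8)
Cancel the common factors (p**2 - 3*p + 8), (p - 1), (p + 2).

p + 5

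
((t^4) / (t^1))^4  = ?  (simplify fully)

t^12

Inside the bracket: t^3
Raise to the power 4: t^12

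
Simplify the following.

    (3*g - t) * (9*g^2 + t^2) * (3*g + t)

81*g^4 - t^4

((3*g)+t)((3*g)-t) = 9*g^2 - t^2; continue pairing.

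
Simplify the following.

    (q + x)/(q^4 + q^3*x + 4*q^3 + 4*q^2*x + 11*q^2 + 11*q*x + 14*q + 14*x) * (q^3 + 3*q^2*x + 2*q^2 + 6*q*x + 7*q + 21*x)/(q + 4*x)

(q + 3*x)/(q^2 + 4*q*x + 2*q + 8*x)

Factor: q^4 + q^3*x + 4*q^3 + 4*q^2*x + 11*q^2 + 11*q*x + 14*q + 14*x = (q^2 + 2*q + 7)*(q + x)*(q + 2);  q^3 + 3*q^2*x + 2*q^2 + 6*q*x + 7*q + 21*x = (q^2 + 2*q + 7)*(q + 3*x)
Cancel the common factors (q^2 + 2*q + 7), (q + x).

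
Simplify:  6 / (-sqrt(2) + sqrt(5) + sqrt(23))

Group as (sqrt(5) + sqrt(23)) - sqrt(2); multiply by (sqrt(5) + sqrt(23)) + sqrt(2), then rationalise the remaining surd.

(-10*sqrt(5) - sqrt(230) + 13*sqrt(2) + 8*sqrt(23))/18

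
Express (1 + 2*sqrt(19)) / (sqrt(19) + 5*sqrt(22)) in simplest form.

Multiply numerator and denominator by -5*sqrt(22) + sqrt(19).
Denominator becomes -531; numerator becomes -10*sqrt(418) - 5*sqrt(22) + sqrt(19) + 38.

(-38 - sqrt(19) + 5*sqrt(22) + 10*sqrt(418))/531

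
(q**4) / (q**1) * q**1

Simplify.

Quotient: q**3
Multiply by q**1: add exponents.

q**4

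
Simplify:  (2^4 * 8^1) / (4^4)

2^4 = 2^4; 8^1 = 2^3; 4^4 = 2^8
Combine exponents: 2^(-1)

2^(-1)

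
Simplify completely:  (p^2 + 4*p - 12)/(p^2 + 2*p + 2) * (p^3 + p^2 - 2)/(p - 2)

Factor: p^2 + 4*p - 12 = (p + 6)*(p - 2);  p^3 + p^2 - 2 = (p^2 + 2*p + 2)*(p - 1)
Cancel the common factors (p^2 + 2*p + 2), (p - 2).

p^2 + 5*p - 6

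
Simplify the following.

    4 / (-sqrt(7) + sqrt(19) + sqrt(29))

Group as (sqrt(19) + sqrt(29)) - sqrt(7); multiply by (sqrt(19) + sqrt(29)) + sqrt(7), then rationalise the remaining surd.

(-164*sqrt(7) - 12*sqrt(29) + 68*sqrt(19) + 8*sqrt(3857))/523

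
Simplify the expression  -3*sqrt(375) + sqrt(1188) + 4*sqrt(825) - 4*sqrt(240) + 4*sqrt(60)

3*sqrt(375) = 15*sqrt(15); sqrt(1188) = 6*sqrt(33); 4*sqrt(825) = 20*sqrt(33); 4*sqrt(240) = 16*sqrt(15); 4*sqrt(60) = 8*sqrt(15)

-23*sqrt(15) + 26*sqrt(33)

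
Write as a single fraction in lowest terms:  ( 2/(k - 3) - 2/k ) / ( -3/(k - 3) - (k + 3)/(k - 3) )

Numerator: 2/(k - 3) - 2/k = 6/(k**2 - 3*k)
Denominator: -3/(k - 3) - (k + 3)/(k - 3) = (-k - 6)/(k - 3)
Divide: (6/(k**2 - 3*k)) · ((k - 3)/(-k - 6)) = -6/(k**2 + 6*k)

-6/(k**2 + 6*k)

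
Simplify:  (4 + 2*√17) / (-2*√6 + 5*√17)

(8*√6 + 4*√102 + 20*√17 + 170)/401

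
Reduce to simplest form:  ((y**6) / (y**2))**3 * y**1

y**13

Inside the bracket: y**4
Raise to the power 3: y**12
Multiply by y**1: add exponents.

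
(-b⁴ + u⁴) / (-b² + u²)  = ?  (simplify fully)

-b⁴ + u⁴ factors as (-b + u)*(b + u)*(b² + u²).

b² + u²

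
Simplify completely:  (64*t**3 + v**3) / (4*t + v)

16*t**2 - 4*t*v + v**2

Apply the sum-of-cubes factorisation and cancel (4*t + v).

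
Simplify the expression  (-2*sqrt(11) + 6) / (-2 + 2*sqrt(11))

(-4 + sqrt(11))/5

Multiply numerator and denominator by -2*sqrt(11) - 2.
Denominator becomes -40; numerator becomes -8*sqrt(11) + 32.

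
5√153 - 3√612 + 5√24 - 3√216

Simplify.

-8*√6 - 3*√17

5√153 = 15*√17; 3√612 = 18*√17; 5√24 = 10*√6; 3√216 = 18*√6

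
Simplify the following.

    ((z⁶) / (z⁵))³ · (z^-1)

Inside the bracket: z¹
Raise to the power 3: z³
Multiply by (z^-1): add exponents.

z²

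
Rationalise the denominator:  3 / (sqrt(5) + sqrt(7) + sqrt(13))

(-6*sqrt(455) - 3*sqrt(13) + 33*sqrt(7) + 45*sqrt(5))/139

Group as (sqrt(5) + sqrt(7)) + sqrt(13); multiply by (sqrt(5) + sqrt(7)) - sqrt(13), then rationalise the remaining surd.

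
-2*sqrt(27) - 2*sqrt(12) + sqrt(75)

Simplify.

-5*sqrt(3)

2*sqrt(27) = 6*sqrt(3); 2*sqrt(12) = 4*sqrt(3); sqrt(75) = 5*sqrt(3)
Combine: (-6 - 4 + 5)·sqrt(3) = -5*sqrt(3)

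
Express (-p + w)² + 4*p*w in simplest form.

(p + w)²

After expansion: p² + 2*p*w + w² — a perfect-square trinomial.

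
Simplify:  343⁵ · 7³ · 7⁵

343⁵ = 7^15; 7³ = 7^3; 7⁵ = 7^5
Combine exponents: 7^23

7^23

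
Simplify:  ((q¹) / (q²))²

Inside the bracket: (q^-1)
Raise to the power 2: (q^-2)

q^(-2)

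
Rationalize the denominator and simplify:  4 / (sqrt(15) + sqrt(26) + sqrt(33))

Group as (sqrt(26) + sqrt(33)) + sqrt(15); multiply by (sqrt(26) + sqrt(33)) - sqrt(15), then rationalise the remaining surd.

(-3*sqrt(1430) + 4*sqrt(33) + 11*sqrt(26) + 22*sqrt(15))/187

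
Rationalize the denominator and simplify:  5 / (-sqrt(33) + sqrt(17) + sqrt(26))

(-25*sqrt(33) + 60*sqrt(26) + 105*sqrt(17) + 5*sqrt(14586))/834

Group as (sqrt(17) + sqrt(26)) - sqrt(33); multiply by (sqrt(17) + sqrt(26)) + sqrt(33), then rationalise the remaining surd.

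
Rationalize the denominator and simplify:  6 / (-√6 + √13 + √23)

Group as (√13 + √23) - √6; multiply by (√13 + √23) + √6, then rationalise the remaining surd.

(-45*√6 - 6*√23 + 24*√13 + 3*√1794)/74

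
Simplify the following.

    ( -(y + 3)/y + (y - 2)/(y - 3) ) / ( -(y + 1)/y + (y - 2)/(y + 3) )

(2*y² - 3*y - 27)/(6*y² - 15*y - 9)

Numerator: -(y + 3)/y + (y - 2)/(y - 3) = (-2*y + 9)/(y² - 3*y)
Denominator: -(y + 1)/y + (y - 2)/(y + 3) = (-6*y - 3)/(y² + 3*y)
Divide: ((-2*y + 9)/(y² - 3*y)) · ((y² + 3*y)/(-6*y - 3)) = (2*y² - 3*y - 27)/(6*y² - 15*y - 9)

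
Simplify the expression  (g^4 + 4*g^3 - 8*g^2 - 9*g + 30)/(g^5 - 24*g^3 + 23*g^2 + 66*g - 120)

1/(g - 4)

Factor: g^4 + 4*g^3 - 8*g^2 - 9*g + 30 = (g + 2)*(g + 5)*(g^2 - 3*g + 3);  g^5 - 24*g^3 + 23*g^2 + 66*g - 120 = (g - 4)*(g + 2)*(g + 5)*(g^2 - 3*g + 3)
Cancel the common factors (g^2 - 3*g + 3), (g + 2), (g + 5).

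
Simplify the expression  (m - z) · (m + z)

m² - z²

Telescope via difference of squares: (m+z)(m-z) = m² - z².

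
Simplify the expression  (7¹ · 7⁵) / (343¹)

7¹ = 7^1; 7⁵ = 7^5; 343¹ = 7^3
Combine exponents: 7^3

7^3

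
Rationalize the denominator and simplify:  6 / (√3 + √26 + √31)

Group as (√3 + √31) + √26; multiply by (√3 + √31) - √26, then rationalise the remaining surd.

(-3*√2418 - 3*√31 + 12*√26 + 81*√3)/77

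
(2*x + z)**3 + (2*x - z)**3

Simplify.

Binomially expand both and collect terms in (2*x), z.

16*x**3 + 12*x*z**2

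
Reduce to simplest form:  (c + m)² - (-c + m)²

Only the odd-power cross terms survive.

4*c*m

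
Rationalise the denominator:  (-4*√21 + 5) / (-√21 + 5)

(-15*√21 - 59)/4

Multiply numerator and denominator by √21 + 5.
Denominator becomes 4; numerator becomes -15*√21 - 59.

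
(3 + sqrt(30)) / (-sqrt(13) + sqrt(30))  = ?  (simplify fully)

(3*sqrt(13) + 3*sqrt(30) + sqrt(390) + 30)/17

Multiply numerator and denominator by sqrt(13) + sqrt(30).
Denominator becomes 17; numerator becomes 3*sqrt(13) + 3*sqrt(30) + sqrt(390) + 30.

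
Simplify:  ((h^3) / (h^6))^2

Inside the bracket: (h^-3)
Raise to the power 2: (h^-6)

h^(-6)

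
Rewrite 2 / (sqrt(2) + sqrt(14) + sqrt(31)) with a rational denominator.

(-38*sqrt(14) - 86*sqrt(2) + 8*sqrt(217) + 30*sqrt(31))/113

Group as (sqrt(2) + sqrt(31)) + sqrt(14); multiply by (sqrt(2) + sqrt(31)) - sqrt(14), then rationalise the remaining surd.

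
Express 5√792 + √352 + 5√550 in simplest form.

5√792 = 30*√22; √352 = 4*√22; 5√550 = 25*√22
Combine: (30 + 4 + 25)·√22 = 59*√22

59*√22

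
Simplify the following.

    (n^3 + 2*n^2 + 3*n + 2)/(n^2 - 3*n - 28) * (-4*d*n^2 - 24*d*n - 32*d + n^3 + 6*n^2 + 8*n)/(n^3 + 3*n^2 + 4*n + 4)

(-4*d*n - 4*d + n^2 + n)/(n - 7)

Factor: n^3 + 2*n^2 + 3*n + 2 = (n^2 + n + 2)*(n + 1);  n^2 - 3*n - 28 = (n - 7)*(n + 4);  -4*d*n^2 - 24*d*n - 32*d + n^3 + 6*n^2 + 8*n = (n + 2)*(-4*d + n)*(n + 4);  n^3 + 3*n^2 + 4*n + 4 = (n^2 + n + 2)*(n + 2)
Cancel the common factors (n^2 + n + 2), (n + 4), (n + 2).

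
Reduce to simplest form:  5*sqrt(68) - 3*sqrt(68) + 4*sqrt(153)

5*sqrt(68) = 10*sqrt(17); 3*sqrt(68) = 6*sqrt(17); 4*sqrt(153) = 12*sqrt(17)
Combine: (10 - 6 + 12)·sqrt(17) = 16*sqrt(17)

16*sqrt(17)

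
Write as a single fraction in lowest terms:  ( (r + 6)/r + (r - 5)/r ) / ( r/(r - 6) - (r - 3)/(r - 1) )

Numerator: (r + 6)/r + (r - 5)/r = (2*r + 1)/r
Denominator: r/(r - 6) - (r - 3)/(r - 1) = (8*r - 18)/(r^2 - 7*r + 6)
Divide: ((2*r + 1)/r) · ((r^2 - 7*r + 6)/(8*r - 18)) = (2*r^3 - 13*r^2 + 5*r + 6)/(8*r^2 - 18*r)

(2*r^3 - 13*r^2 + 5*r + 6)/(8*r^2 - 18*r)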